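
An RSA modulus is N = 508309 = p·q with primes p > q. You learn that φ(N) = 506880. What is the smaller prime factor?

661

φ(n) = (p−1)(q−1) = n − (p+q) + 1, so p + q = 508309 − 506880 + 1 = 1430.
p and q are the roots of t² − 1430t + 508309 = 0.
Discriminant: 1430² − 4·508309 = 2044900 − 2033236 = 11664; √11664 = 108.
q = (1430 − 108)/2 = 661, p = (1430 + 108)/2 = 769.
Check: 661 · 769 = 508309.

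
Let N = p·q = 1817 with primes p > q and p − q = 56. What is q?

23

Since p = q + 56, we have 1817 = q(q + 56), so q² + 56q − 1817 = 0.
Discriminant: 56² + 4·1817 = 3136 + 7268 = 10404; √10404 = 102.
q = (−56 + 102)/2 = 23, and p = q + 56 = 79.
Check: 23 · 79 = 1817.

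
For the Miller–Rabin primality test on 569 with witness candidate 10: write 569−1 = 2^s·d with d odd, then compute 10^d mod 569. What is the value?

86

569 − 1 = 568 = 2^3 · 71, so d = 71.
10^1 ≡ 10 (mod 569)
10^2 ≡ 10^2 = 100 ≡ 100 (mod 569)
10^4 ≡ 100^2 = 10000 ≡ 327 (mod 569)
10^8 ≡ 327^2 = 106929 ≡ 526 (mod 569)
10^16 ≡ 526^2 = 276676 ≡ 142 (mod 569)
10^32 ≡ 142^2 = 20164 ≡ 249 (mod 569)
10^64 ≡ 249^2 = 62001 ≡ 549 (mod 569)
71 = 64 + 4 + 2 + 1 in binary powers of 2.
So 10^71 ≡ 549 · 327 · 100 · 10 ≡ 86 (mod 569).
Squaring chain: 86 → 568 → 1; reaches −1, so base 10 does not prove 569 composite.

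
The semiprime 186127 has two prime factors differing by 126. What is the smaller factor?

Since p = q + 126, we have 186127 = q(q + 126), so q² + 126q − 186127 = 0.
Discriminant: 126² + 4·186127 = 15876 + 744508 = 760384; √760384 = 872.
q = (−126 + 872)/2 = 373, and p = q + 126 = 499.
Check: 373 · 499 = 186127.

373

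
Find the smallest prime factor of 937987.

37

937987 is odd.
Digit sum 43, not divisible by 3.
Ends in 7: not divisible by 5.
7: 937987 = 7·133998 + 1
11: 937987 = 11·85271 + 6
13: 937987 = 13·72152 + 11
17: 937987 = 17·55175 + 12
19: 937987 = 19·49367 + 14
23: 937987 = 23·40782 + 1
29: 937987 = 29·32344 + 11
31: 937987 = 31·30257 + 20
37: 937987 = 37·25351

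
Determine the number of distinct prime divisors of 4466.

4466 = 2 · 2233
2233 = 7 · 319
319 = 11 · 29
4466 = 2 · 7 · 11 · 29, which has 4 distinct prime factors.

4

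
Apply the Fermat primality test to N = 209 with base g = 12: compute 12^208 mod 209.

12^1 ≡ 12 (mod 209)
12^2 ≡ 12^2 = 144 ≡ 144 (mod 209)
12^4 ≡ 144^2 = 20736 ≡ 45 (mod 209)
12^8 ≡ 45^2 = 2025 ≡ 144 (mod 209)
12^16 ≡ 144^2 = 20736 ≡ 45 (mod 209)
12^32 ≡ 45^2 = 2025 ≡ 144 (mod 209)
12^64 ≡ 144^2 = 20736 ≡ 45 (mod 209)
12^128 ≡ 45^2 = 2025 ≡ 144 (mod 209)
208 = 128 + 64 + 16 in binary powers of 2.
So 12^208 ≡ 144 · 45 · 45 ≡ 45 (mod 209).
Since 45 ≠ 1, base 12 is a Fermat witness: 209 is composite.

45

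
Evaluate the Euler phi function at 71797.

63600

Factor: 71797 = 11 · 61 · 107.
φ(71797) = (11−1) · (61−1) · (107−1) = 10 · 60 · 106 = 63600.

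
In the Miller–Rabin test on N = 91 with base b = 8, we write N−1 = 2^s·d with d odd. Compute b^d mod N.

91 − 1 = 90 = 2^1 · 45, so d = 45.
8^1 ≡ 8 (mod 91)
8^2 ≡ 8^2 = 64 ≡ 64 (mod 91)
8^4 ≡ 64^2 = 4096 ≡ 1 (mod 91)
8^8 ≡ 1^2 = 1 ≡ 1 (mod 91)
8^16 ≡ 1^2 = 1 ≡ 1 (mod 91)
8^32 ≡ 1^2 = 1 ≡ 1 (mod 91)
45 = 32 + 8 + 4 + 1 in binary powers of 2.
So 8^45 ≡ 1 · 1 · 1 · 8 ≡ 8 (mod 91).
Squaring chain: 8; never reaches −1, so base 8 is a Miller–Rabin witness that 91 is composite.

8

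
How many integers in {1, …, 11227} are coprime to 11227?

Factor: 11227 = 103 · 109.
φ(11227) = (103−1) · (109−1) = 102 · 108 = 11016.

11016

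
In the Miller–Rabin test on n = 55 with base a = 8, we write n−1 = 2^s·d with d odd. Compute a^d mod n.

55 − 1 = 54 = 2^1 · 27, so d = 27.
8^1 ≡ 8 (mod 55)
8^2 ≡ 8^2 = 64 ≡ 9 (mod 55)
8^4 ≡ 9^2 = 81 ≡ 26 (mod 55)
8^8 ≡ 26^2 = 676 ≡ 16 (mod 55)
8^16 ≡ 16^2 = 256 ≡ 36 (mod 55)
27 = 16 + 8 + 2 + 1 in binary powers of 2.
So 8^27 ≡ 36 · 16 · 9 · 8 ≡ 2 (mod 55).
Squaring chain: 2; never reaches −1, so base 8 is a Miller–Rabin witness that 55 is composite.

2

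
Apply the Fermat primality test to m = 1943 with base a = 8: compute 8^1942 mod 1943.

8^1 ≡ 8 (mod 1943)
8^2 ≡ 8^2 = 64 ≡ 64 (mod 1943)
8^4 ≡ 64^2 = 4096 ≡ 210 (mod 1943)
8^8 ≡ 210^2 = 44100 ≡ 1354 (mod 1943)
8^16 ≡ 1354^2 = 1833316 ≡ 1067 (mod 1943)
8^32 ≡ 1067^2 = 1138489 ≡ 1834 (mod 1943)
8^64 ≡ 1834^2 = 3363556 ≡ 223 (mod 1943)
8^128 ≡ 223^2 = 49729 ≡ 1154 (mod 1943)
8^256 ≡ 1154^2 = 1331716 ≡ 761 (mod 1943)
8^512 ≡ 761^2 = 579121 ≡ 107 (mod 1943)
8^1024 ≡ 107^2 = 11449 ≡ 1734 (mod 1943)
1942 = 1024 + 512 + 256 + 128 + 16 + 4 + 2 in binary powers of 2.
So 8^1942 ≡ 1734 · 107 · 761 · 1154 · 1067 · 210 · 64 ≡ 1715 (mod 1943).
Since 1715 ≠ 1, base 8 is a Fermat witness: 1943 is composite.

1715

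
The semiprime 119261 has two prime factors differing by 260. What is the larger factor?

499

Since p = q + 260, we have 119261 = q(q + 260), so q² + 260q − 119261 = 0.
Discriminant: 260² + 4·119261 = 67600 + 477044 = 544644; √544644 = 738.
q = (−260 + 738)/2 = 239, and p = q + 260 = 499.
Check: 239 · 499 = 119261.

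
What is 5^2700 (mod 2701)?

5^1 ≡ 5 (mod 2701)
5^2 ≡ 5^2 = 25 ≡ 25 (mod 2701)
5^4 ≡ 25^2 = 625 ≡ 625 (mod 2701)
5^8 ≡ 625^2 = 390625 ≡ 1681 (mod 2701)
5^16 ≡ 1681^2 = 2825761 ≡ 515 (mod 2701)
5^32 ≡ 515^2 = 265225 ≡ 527 (mod 2701)
5^64 ≡ 527^2 = 277729 ≡ 2227 (mod 2701)
5^128 ≡ 2227^2 = 4959529 ≡ 493 (mod 2701)
5^256 ≡ 493^2 = 243049 ≡ 2660 (mod 2701)
5^512 ≡ 2660^2 = 7075600 ≡ 1681 (mod 2701)
5^1024 ≡ 1681^2 = 2825761 ≡ 515 (mod 2701)
5^2048 ≡ 515^2 = 265225 ≡ 527 (mod 2701)
2700 = 2048 + 512 + 128 + 8 + 4 in binary powers of 2.
So 5^2700 ≡ 527 · 1681 · 493 · 1681 · 625 ≡ 2554 (mod 2701).
Since 2554 ≠ 1, base 5 is a Fermat witness: 2701 is composite.

2554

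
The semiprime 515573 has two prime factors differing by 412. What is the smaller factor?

Since p = q + 412, we have 515573 = q(q + 412), so q² + 412q − 515573 = 0.
Discriminant: 412² + 4·515573 = 169744 + 2062292 = 2232036; √2232036 = 1494.
q = (−412 + 1494)/2 = 541, and p = q + 412 = 953.
Check: 541 · 953 = 515573.

541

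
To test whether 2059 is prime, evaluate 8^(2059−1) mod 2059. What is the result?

1971

8^1 ≡ 8 (mod 2059)
8^2 ≡ 8^2 = 64 ≡ 64 (mod 2059)
8^4 ≡ 64^2 = 4096 ≡ 2037 (mod 2059)
8^8 ≡ 2037^2 = 4149369 ≡ 484 (mod 2059)
8^16 ≡ 484^2 = 234256 ≡ 1589 (mod 2059)
8^32 ≡ 1589^2 = 2524921 ≡ 587 (mod 2059)
8^64 ≡ 587^2 = 344569 ≡ 716 (mod 2059)
8^128 ≡ 716^2 = 512656 ≡ 2024 (mod 2059)
8^256 ≡ 2024^2 = 4096576 ≡ 1225 (mod 2059)
8^512 ≡ 1225^2 = 1500625 ≡ 1673 (mod 2059)
8^1024 ≡ 1673^2 = 2798929 ≡ 748 (mod 2059)
8^2048 ≡ 748^2 = 559504 ≡ 1515 (mod 2059)
2058 = 2048 + 8 + 2 in binary powers of 2.
So 8^2058 ≡ 1515 · 484 · 64 ≡ 1971 (mod 2059).
Since 1971 ≠ 1, base 8 is a Fermat witness: 2059 is composite.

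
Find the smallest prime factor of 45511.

71

45511 is odd.
Digit sum 16, not divisible by 3.
Ends in 1: not divisible by 5.
7: 45511 = 7·6501 + 4
11: 45511 = 11·4137 + 4
13: 45511 = 13·3500 + 11
17: 45511 = 17·2677 + 2
19: 45511 = 19·2395 + 6
23: 45511 = 23·1978 + 17
29: 45511 = 29·1569 + 10
31: 45511 = 31·1468 + 3
37: 45511 = 37·1230 + 1
41: 45511 = 41·1110 + 1
43: 45511 = 43·1058 + 17
47: 45511 = 47·968 + 15
53: 45511 = 53·858 + 37
59: 45511 = 59·771 + 22
61: 45511 = 61·746 + 5
67: 45511 = 67·679 + 18
71: 45511 = 71·641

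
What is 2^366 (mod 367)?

2^1 ≡ 2 (mod 367)
2^2 ≡ 2^2 = 4 ≡ 4 (mod 367)
2^4 ≡ 4^2 = 16 ≡ 16 (mod 367)
2^8 ≡ 16^2 = 256 ≡ 256 (mod 367)
2^16 ≡ 256^2 = 65536 ≡ 210 (mod 367)
2^32 ≡ 210^2 = 44100 ≡ 60 (mod 367)
2^64 ≡ 60^2 = 3600 ≡ 297 (mod 367)
2^128 ≡ 297^2 = 88209 ≡ 129 (mod 367)
2^256 ≡ 129^2 = 16641 ≡ 126 (mod 367)
366 = 256 + 64 + 32 + 8 + 4 + 2 in binary powers of 2.
So 2^366 ≡ 126 · 297 · 60 · 256 · 16 · 4 ≡ 1 (mod 367).
Since the result is 1, base 2 gives no evidence that 367 is composite.

1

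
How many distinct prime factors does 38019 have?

38019 = 3 · 12673
12673 = 19 · 667
667 = 23 · 29
38019 = 3 · 19 · 23 · 29, which has 4 distinct prime factors.

4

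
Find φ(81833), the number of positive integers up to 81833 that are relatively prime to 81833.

Factor: 81833 = 19 · 59 · 73.
φ(81833) = (19−1) · (59−1) · (73−1) = 18 · 58 · 72 = 75168.

75168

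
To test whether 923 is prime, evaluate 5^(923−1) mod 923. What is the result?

25

5^1 ≡ 5 (mod 923)
5^2 ≡ 5^2 = 25 ≡ 25 (mod 923)
5^4 ≡ 25^2 = 625 ≡ 625 (mod 923)
5^8 ≡ 625^2 = 390625 ≡ 196 (mod 923)
5^16 ≡ 196^2 = 38416 ≡ 573 (mod 923)
5^32 ≡ 573^2 = 328329 ≡ 664 (mod 923)
5^64 ≡ 664^2 = 440896 ≡ 625 (mod 923)
5^128 ≡ 625^2 = 390625 ≡ 196 (mod 923)
5^256 ≡ 196^2 = 38416 ≡ 573 (mod 923)
5^512 ≡ 573^2 = 328329 ≡ 664 (mod 923)
922 = 512 + 256 + 128 + 16 + 8 + 2 in binary powers of 2.
So 5^922 ≡ 664 · 573 · 196 · 573 · 196 · 25 ≡ 25 (mod 923).
Since 25 ≠ 1, base 5 is a Fermat witness: 923 is composite.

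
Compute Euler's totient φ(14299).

14040

Factor: 14299 = 79 · 181.
φ(14299) = (79−1) · (181−1) = 78 · 180 = 14040.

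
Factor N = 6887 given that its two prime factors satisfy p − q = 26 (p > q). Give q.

71

Since p = q + 26, we have 6887 = q(q + 26), so q² + 26q − 6887 = 0.
Discriminant: 26² + 4·6887 = 676 + 27548 = 28224; √28224 = 168.
q = (−26 + 168)/2 = 71, and p = q + 26 = 97.
Check: 71 · 97 = 6887.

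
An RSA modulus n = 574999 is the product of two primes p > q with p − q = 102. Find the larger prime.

811

Since p = q + 102, we have 574999 = q(q + 102), so q² + 102q − 574999 = 0.
Discriminant: 102² + 4·574999 = 10404 + 2299996 = 2310400; √2310400 = 1520.
q = (−102 + 1520)/2 = 709, and p = q + 102 = 811.
Check: 709 · 811 = 574999.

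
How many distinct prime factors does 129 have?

2

129 = 3 · 43
129 = 3 · 43, which has 2 distinct prime factors.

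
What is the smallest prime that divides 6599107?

79

6599107 is odd.
Digit sum 37, not divisible by 3.
Ends in 7: not divisible by 5.
7: 6599107 = 7·942729 + 4
11: 6599107 = 11·599918 + 9
13: 6599107 = 13·507623 + 8
17: 6599107 = 17·388182 + 13
19: 6599107 = 19·347321 + 8
23: 6599107 = 23·286917 + 16
29: 6599107 = 29·227555 + 12
31: 6599107 = 31·212874 + 13
37: 6599107 = 37·178354 + 9
41: 6599107 = 41·160953 + 34
43: 6599107 = 43·153467 + 26
47: 6599107 = 47·140406 + 25
53: 6599107 = 53·124511 + 24
59: 6599107 = 59·111849 + 16
61: 6599107 = 61·108182 + 5
67: 6599107 = 67·98494 + 9
71: 6599107 = 71·92945 + 12
73: 6599107 = 73·90398 + 53
79: 6599107 = 79·83533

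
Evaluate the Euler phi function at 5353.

5200

Factor: 5353 = 53 · 101.
φ(5353) = (53−1) · (101−1) = 52 · 100 = 5200.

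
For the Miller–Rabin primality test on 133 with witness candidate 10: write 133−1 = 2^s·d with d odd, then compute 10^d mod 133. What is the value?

27

133 − 1 = 132 = 2^2 · 33, so d = 33.
10^1 ≡ 10 (mod 133)
10^2 ≡ 10^2 = 100 ≡ 100 (mod 133)
10^4 ≡ 100^2 = 10000 ≡ 25 (mod 133)
10^8 ≡ 25^2 = 625 ≡ 93 (mod 133)
10^16 ≡ 93^2 = 8649 ≡ 4 (mod 133)
10^32 ≡ 4^2 = 16 ≡ 16 (mod 133)
33 = 32 + 1 in binary powers of 2.
So 10^33 ≡ 16 · 10 ≡ 27 (mod 133).
Squaring chain: 27 → 64; never reaches −1, so base 10 is a Miller–Rabin witness that 133 is composite.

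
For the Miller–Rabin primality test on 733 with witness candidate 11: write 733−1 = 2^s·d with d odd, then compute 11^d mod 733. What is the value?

733 − 1 = 732 = 2^2 · 183, so d = 183.
11^1 ≡ 11 (mod 733)
11^2 ≡ 11^2 = 121 ≡ 121 (mod 733)
11^4 ≡ 121^2 = 14641 ≡ 714 (mod 733)
11^8 ≡ 714^2 = 509796 ≡ 361 (mod 733)
11^16 ≡ 361^2 = 130321 ≡ 580 (mod 733)
11^32 ≡ 580^2 = 336400 ≡ 686 (mod 733)
11^64 ≡ 686^2 = 470596 ≡ 10 (mod 733)
11^128 ≡ 10^2 = 100 ≡ 100 (mod 733)
183 = 128 + 32 + 16 + 4 + 2 + 1 in binary powers of 2.
So 11^183 ≡ 100 · 686 · 580 · 714 · 121 · 11 ≡ 353 (mod 733).
Squaring chain: 353 → 732; reaches −1, so base 11 does not prove 733 composite.

353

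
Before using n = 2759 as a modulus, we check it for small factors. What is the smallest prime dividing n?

31

2759 is odd.
Digit sum 23, not divisible by 3.
Ends in 9: not divisible by 5.
7: 2759 = 7·394 + 1
11: 2759 = 11·250 + 9
13: 2759 = 13·212 + 3
17: 2759 = 17·162 + 5
19: 2759 = 19·145 + 4
23: 2759 = 23·119 + 22
29: 2759 = 29·95 + 4
31: 2759 = 31·89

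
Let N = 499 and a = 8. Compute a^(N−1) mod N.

8^1 ≡ 8 (mod 499)
8^2 ≡ 8^2 = 64 ≡ 64 (mod 499)
8^4 ≡ 64^2 = 4096 ≡ 104 (mod 499)
8^8 ≡ 104^2 = 10816 ≡ 337 (mod 499)
8^16 ≡ 337^2 = 113569 ≡ 296 (mod 499)
8^32 ≡ 296^2 = 87616 ≡ 291 (mod 499)
8^64 ≡ 291^2 = 84681 ≡ 350 (mod 499)
8^128 ≡ 350^2 = 122500 ≡ 245 (mod 499)
8^256 ≡ 245^2 = 60025 ≡ 145 (mod 499)
498 = 256 + 128 + 64 + 32 + 16 + 2 in binary powers of 2.
So 8^498 ≡ 145 · 245 · 350 · 291 · 296 · 64 ≡ 1 (mod 499).
Since the result is 1, base 8 gives no evidence that 499 is composite.

1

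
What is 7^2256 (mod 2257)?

1728

7^1 ≡ 7 (mod 2257)
7^2 ≡ 7^2 = 49 ≡ 49 (mod 2257)
7^4 ≡ 49^2 = 2401 ≡ 144 (mod 2257)
7^8 ≡ 144^2 = 20736 ≡ 423 (mod 2257)
7^16 ≡ 423^2 = 178929 ≡ 626 (mod 2257)
7^32 ≡ 626^2 = 391876 ≡ 1415 (mod 2257)
7^64 ≡ 1415^2 = 2002225 ≡ 266 (mod 2257)
7^128 ≡ 266^2 = 70756 ≡ 789 (mod 2257)
7^256 ≡ 789^2 = 622521 ≡ 1846 (mod 2257)
7^512 ≡ 1846^2 = 3407716 ≡ 1903 (mod 2257)
7^1024 ≡ 1903^2 = 3621409 ≡ 1181 (mod 2257)
7^2048 ≡ 1181^2 = 1394761 ≡ 2192 (mod 2257)
2256 = 2048 + 128 + 64 + 16 in binary powers of 2.
So 7^2256 ≡ 2192 · 789 · 266 · 626 ≡ 1728 (mod 2257).
Since 1728 ≠ 1, base 7 is a Fermat witness: 2257 is composite.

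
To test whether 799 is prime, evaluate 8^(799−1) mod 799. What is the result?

8^1 ≡ 8 (mod 799)
8^2 ≡ 8^2 = 64 ≡ 64 (mod 799)
8^4 ≡ 64^2 = 4096 ≡ 101 (mod 799)
8^8 ≡ 101^2 = 10201 ≡ 613 (mod 799)
8^16 ≡ 613^2 = 375769 ≡ 239 (mod 799)
8^32 ≡ 239^2 = 57121 ≡ 392 (mod 799)
8^64 ≡ 392^2 = 153664 ≡ 256 (mod 799)
8^128 ≡ 256^2 = 65536 ≡ 18 (mod 799)
8^256 ≡ 18^2 = 324 ≡ 324 (mod 799)
8^512 ≡ 324^2 = 104976 ≡ 307 (mod 799)
798 = 512 + 256 + 16 + 8 + 4 + 2 in binary powers of 2.
So 8^798 ≡ 307 · 324 · 239 · 613 · 101 · 64 ≡ 4 (mod 799).
Since 4 ≠ 1, base 8 is a Fermat witness: 799 is composite.

4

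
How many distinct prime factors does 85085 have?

85085 = 5 · 17017
17017 = 7 · 2431
2431 = 11 · 221
221 = 13 · 17
85085 = 5 · 7 · 11 · 13 · 17, which has 5 distinct prime factors.

5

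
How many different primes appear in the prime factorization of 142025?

142025 = 5^2 · 5681
5681 = 13 · 437
437 = 19 · 23
142025 = 5^2 · 13 · 19 · 23, which has 4 distinct prime factors.

4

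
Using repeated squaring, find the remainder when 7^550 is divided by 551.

7^1 ≡ 7 (mod 551)
7^2 ≡ 7^2 = 49 ≡ 49 (mod 551)
7^4 ≡ 49^2 = 2401 ≡ 197 (mod 551)
7^8 ≡ 197^2 = 38809 ≡ 239 (mod 551)
7^16 ≡ 239^2 = 57121 ≡ 368 (mod 551)
7^32 ≡ 368^2 = 135424 ≡ 429 (mod 551)
7^64 ≡ 429^2 = 184041 ≡ 7 (mod 551)
7^128 ≡ 7^2 = 49 ≡ 49 (mod 551)
7^256 ≡ 49^2 = 2401 ≡ 197 (mod 551)
7^512 ≡ 197^2 = 38809 ≡ 239 (mod 551)
550 = 512 + 32 + 4 + 2 in binary powers of 2.
So 7^550 ≡ 239 · 429 · 197 · 49 ≡ 197 (mod 551).
Since 197 ≠ 1, base 7 is a Fermat witness: 551 is composite.

197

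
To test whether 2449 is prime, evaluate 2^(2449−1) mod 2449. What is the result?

1000

2^1 ≡ 2 (mod 2449)
2^2 ≡ 2^2 = 4 ≡ 4 (mod 2449)
2^4 ≡ 4^2 = 16 ≡ 16 (mod 2449)
2^8 ≡ 16^2 = 256 ≡ 256 (mod 2449)
2^16 ≡ 256^2 = 65536 ≡ 1862 (mod 2449)
2^32 ≡ 1862^2 = 3467044 ≡ 1709 (mod 2449)
2^64 ≡ 1709^2 = 2920681 ≡ 1473 (mod 2449)
2^128 ≡ 1473^2 = 2169729 ≡ 2364 (mod 2449)
2^256 ≡ 2364^2 = 5588496 ≡ 2327 (mod 2449)
2^512 ≡ 2327^2 = 5414929 ≡ 190 (mod 2449)
2^1024 ≡ 190^2 = 36100 ≡ 1814 (mod 2449)
2^2048 ≡ 1814^2 = 3290596 ≡ 1589 (mod 2449)
2448 = 2048 + 256 + 128 + 16 in binary powers of 2.
So 2^2448 ≡ 1589 · 2327 · 2364 · 1862 ≡ 1000 (mod 2449).
Since 1000 ≠ 1, base 2 is a Fermat witness: 2449 is composite.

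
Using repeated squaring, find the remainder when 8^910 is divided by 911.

8^1 ≡ 8 (mod 911)
8^2 ≡ 8^2 = 64 ≡ 64 (mod 911)
8^4 ≡ 64^2 = 4096 ≡ 452 (mod 911)
8^8 ≡ 452^2 = 204304 ≡ 240 (mod 911)
8^16 ≡ 240^2 = 57600 ≡ 207 (mod 911)
8^32 ≡ 207^2 = 42849 ≡ 32 (mod 911)
8^64 ≡ 32^2 = 1024 ≡ 113 (mod 911)
8^128 ≡ 113^2 = 12769 ≡ 15 (mod 911)
8^256 ≡ 15^2 = 225 ≡ 225 (mod 911)
8^512 ≡ 225^2 = 50625 ≡ 520 (mod 911)
910 = 512 + 256 + 128 + 8 + 4 + 2 in binary powers of 2.
So 8^910 ≡ 520 · 225 · 15 · 240 · 452 · 64 ≡ 1 (mod 911).
Since the result is 1, base 8 gives no evidence that 911 is composite.

1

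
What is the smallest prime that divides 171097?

23

171097 is odd.
Digit sum 25, not divisible by 3.
Ends in 7: not divisible by 5.
7: 171097 = 7·24442 + 3
11: 171097 = 11·15554 + 3
13: 171097 = 13·13161 + 4
17: 171097 = 17·10064 + 9
19: 171097 = 19·9005 + 2
23: 171097 = 23·7439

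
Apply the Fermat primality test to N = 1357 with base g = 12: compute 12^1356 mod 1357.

1130

12^1 ≡ 12 (mod 1357)
12^2 ≡ 12^2 = 144 ≡ 144 (mod 1357)
12^4 ≡ 144^2 = 20736 ≡ 381 (mod 1357)
12^8 ≡ 381^2 = 145161 ≡ 1319 (mod 1357)
12^16 ≡ 1319^2 = 1739761 ≡ 87 (mod 1357)
12^32 ≡ 87^2 = 7569 ≡ 784 (mod 1357)
12^64 ≡ 784^2 = 614656 ≡ 1292 (mod 1357)
12^128 ≡ 1292^2 = 1669264 ≡ 154 (mod 1357)
12^256 ≡ 154^2 = 23716 ≡ 647 (mod 1357)
12^512 ≡ 647^2 = 418609 ≡ 653 (mod 1357)
12^1024 ≡ 653^2 = 426409 ≡ 311 (mod 1357)
1356 = 1024 + 256 + 64 + 8 + 4 in binary powers of 2.
So 12^1356 ≡ 311 · 647 · 1292 · 1319 · 381 ≡ 1130 (mod 1357).
Since 1130 ≠ 1, base 12 is a Fermat witness: 1357 is composite.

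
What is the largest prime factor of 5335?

5335 = 5 · 1067
1067 = 11 · 97
97 is prime.
So 5335 = 5 · 11 · 97; the largest prime factor is 97.

97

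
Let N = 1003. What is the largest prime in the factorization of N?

1003 = 17 · 59
59 is prime.
So 1003 = 17 · 59; the largest prime factor is 59.

59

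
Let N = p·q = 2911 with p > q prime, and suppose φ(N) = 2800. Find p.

71

φ(n) = (p−1)(q−1) = n − (p+q) + 1, so p + q = 2911 − 2800 + 1 = 112.
p and q are the roots of t² − 112t + 2911 = 0.
Discriminant: 112² − 4·2911 = 12544 − 11644 = 900; √900 = 30.
q = (112 − 30)/2 = 41, p = (112 + 30)/2 = 71.
Check: 41 · 71 = 2911.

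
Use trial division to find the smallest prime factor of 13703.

71

13703 is odd.
Digit sum 14, not divisible by 3.
Ends in 3: not divisible by 5.
7: 13703 = 7·1957 + 4
11: 13703 = 11·1245 + 8
13: 13703 = 13·1054 + 1
17: 13703 = 17·806 + 1
19: 13703 = 19·721 + 4
23: 13703 = 23·595 + 18
29: 13703 = 29·472 + 15
31: 13703 = 31·442 + 1
37: 13703 = 37·370 + 13
41: 13703 = 41·334 + 9
43: 13703 = 43·318 + 29
47: 13703 = 47·291 + 26
53: 13703 = 53·258 + 29
59: 13703 = 59·232 + 15
61: 13703 = 61·224 + 39
67: 13703 = 67·204 + 35
71: 13703 = 71·193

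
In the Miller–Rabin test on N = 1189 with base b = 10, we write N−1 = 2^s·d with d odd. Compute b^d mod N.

1189 − 1 = 1188 = 2^2 · 297, so d = 297.
10^1 ≡ 10 (mod 1189)
10^2 ≡ 10^2 = 100 ≡ 100 (mod 1189)
10^4 ≡ 100^2 = 10000 ≡ 488 (mod 1189)
10^8 ≡ 488^2 = 238144 ≡ 344 (mod 1189)
10^16 ≡ 344^2 = 118336 ≡ 625 (mod 1189)
10^32 ≡ 625^2 = 390625 ≡ 633 (mod 1189)
10^64 ≡ 633^2 = 400689 ≡ 1185 (mod 1189)
10^128 ≡ 1185^2 = 1404225 ≡ 16 (mod 1189)
10^256 ≡ 16^2 = 256 ≡ 256 (mod 1189)
297 = 256 + 32 + 8 + 1 in binary powers of 2.
So 10^297 ≡ 256 · 633 · 344 · 10 ≡ 305 (mod 1189).
Squaring chain: 305 → 283; never reaches −1, so base 10 is a Miller–Rabin witness that 1189 is composite.

305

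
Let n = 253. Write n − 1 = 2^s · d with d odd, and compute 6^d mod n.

18

253 − 1 = 252 = 2^2 · 63, so d = 63.
6^1 ≡ 6 (mod 253)
6^2 ≡ 6^2 = 36 ≡ 36 (mod 253)
6^4 ≡ 36^2 = 1296 ≡ 31 (mod 253)
6^8 ≡ 31^2 = 961 ≡ 202 (mod 253)
6^16 ≡ 202^2 = 40804 ≡ 71 (mod 253)
6^32 ≡ 71^2 = 5041 ≡ 234 (mod 253)
63 = 32 + 16 + 8 + 4 + 2 + 1 in binary powers of 2.
So 6^63 ≡ 234 · 71 · 202 · 31 · 36 · 6 ≡ 18 (mod 253).
Squaring chain: 18 → 71; never reaches −1, so base 6 is a Miller–Rabin witness that 253 is composite.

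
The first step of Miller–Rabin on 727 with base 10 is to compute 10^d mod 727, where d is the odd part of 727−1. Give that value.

727 − 1 = 726 = 2^1 · 363, so d = 363.
10^1 ≡ 10 (mod 727)
10^2 ≡ 10^2 = 100 ≡ 100 (mod 727)
10^4 ≡ 100^2 = 10000 ≡ 549 (mod 727)
10^8 ≡ 549^2 = 301401 ≡ 423 (mod 727)
10^16 ≡ 423^2 = 178929 ≡ 87 (mod 727)
10^32 ≡ 87^2 = 7569 ≡ 299 (mod 727)
10^64 ≡ 299^2 = 89401 ≡ 707 (mod 727)
10^128 ≡ 707^2 = 499849 ≡ 400 (mod 727)
10^256 ≡ 400^2 = 160000 ≡ 60 (mod 727)
363 = 256 + 64 + 32 + 8 + 2 + 1 in binary powers of 2.
So 10^363 ≡ 60 · 707 · 299 · 423 · 100 · 10 ≡ 726 (mod 727).
Since 10^d ≡ 726 (mod 727), base 10 does not prove 727 composite.

726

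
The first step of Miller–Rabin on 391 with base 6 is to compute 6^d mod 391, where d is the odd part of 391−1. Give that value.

391 − 1 = 390 = 2^1 · 195, so d = 195.
6^1 ≡ 6 (mod 391)
6^2 ≡ 6^2 = 36 ≡ 36 (mod 391)
6^4 ≡ 36^2 = 1296 ≡ 123 (mod 391)
6^8 ≡ 123^2 = 15129 ≡ 271 (mod 391)
6^16 ≡ 271^2 = 73441 ≡ 324 (mod 391)
6^32 ≡ 324^2 = 104976 ≡ 188 (mod 391)
6^64 ≡ 188^2 = 35344 ≡ 154 (mod 391)
6^128 ≡ 154^2 = 23716 ≡ 256 (mod 391)
195 = 128 + 64 + 2 + 1 in binary powers of 2.
So 6^195 ≡ 256 · 154 · 36 · 6 ≡ 386 (mod 391).
Squaring chain: 386; never reaches −1, so base 6 is a Miller–Rabin witness that 391 is composite.

386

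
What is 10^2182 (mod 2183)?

10^1 ≡ 10 (mod 2183)
10^2 ≡ 10^2 = 100 ≡ 100 (mod 2183)
10^4 ≡ 100^2 = 10000 ≡ 1268 (mod 2183)
10^8 ≡ 1268^2 = 1607824 ≡ 1136 (mod 2183)
10^16 ≡ 1136^2 = 1290496 ≡ 343 (mod 2183)
10^32 ≡ 343^2 = 117649 ≡ 1950 (mod 2183)
10^64 ≡ 1950^2 = 3802500 ≡ 1897 (mod 2183)
10^128 ≡ 1897^2 = 3598609 ≡ 1025 (mod 2183)
10^256 ≡ 1025^2 = 1050625 ≡ 602 (mod 2183)
10^512 ≡ 602^2 = 362404 ≡ 26 (mod 2183)
10^1024 ≡ 26^2 = 676 ≡ 676 (mod 2183)
10^2048 ≡ 676^2 = 456976 ≡ 729 (mod 2183)
2182 = 2048 + 128 + 4 + 2 in binary powers of 2.
So 10^2182 ≡ 729 · 1025 · 1268 · 100 ≡ 972 (mod 2183).
Since 972 ≠ 1, base 10 is a Fermat witness: 2183 is composite.

972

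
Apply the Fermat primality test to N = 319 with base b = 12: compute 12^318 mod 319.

12^1 ≡ 12 (mod 319)
12^2 ≡ 12^2 = 144 ≡ 144 (mod 319)
12^4 ≡ 144^2 = 20736 ≡ 1 (mod 319)
12^8 ≡ 1^2 = 1 ≡ 1 (mod 319)
12^16 ≡ 1^2 = 1 ≡ 1 (mod 319)
12^32 ≡ 1^2 = 1 ≡ 1 (mod 319)
12^64 ≡ 1^2 = 1 ≡ 1 (mod 319)
12^128 ≡ 1^2 = 1 ≡ 1 (mod 319)
12^256 ≡ 1^2 = 1 ≡ 1 (mod 319)
318 = 256 + 32 + 16 + 8 + 4 + 2 in binary powers of 2.
So 12^318 ≡ 1 · 1 · 1 · 1 · 1 · 144 ≡ 144 (mod 319).
Since 144 ≠ 1, base 12 is a Fermat witness: 319 is composite.

144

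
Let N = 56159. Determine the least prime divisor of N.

89

56159 is odd.
Digit sum 26, not divisible by 3.
Ends in 9: not divisible by 5.
7: 56159 = 7·8022 + 5
11: 56159 = 11·5105 + 4
13: 56159 = 13·4319 + 12
17: 56159 = 17·3303 + 8
19: 56159 = 19·2955 + 14
23: 56159 = 23·2441 + 16
29: 56159 = 29·1936 + 15
31: 56159 = 31·1811 + 18
37: 56159 = 37·1517 + 30
41: 56159 = 41·1369 + 30
43: 56159 = 43·1306 + 1
47: 56159 = 47·1194 + 41
53: 56159 = 53·1059 + 32
59: 56159 = 59·951 + 50
61: 56159 = 61·920 + 39
67: 56159 = 67·838 + 13
71: 56159 = 71·790 + 69
73: 56159 = 73·769 + 22
79: 56159 = 79·710 + 69
83: 56159 = 83·676 + 51
89: 56159 = 89·631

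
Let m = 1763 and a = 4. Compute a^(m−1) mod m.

508

4^1 ≡ 4 (mod 1763)
4^2 ≡ 4^2 = 16 ≡ 16 (mod 1763)
4^4 ≡ 16^2 = 256 ≡ 256 (mod 1763)
4^8 ≡ 256^2 = 65536 ≡ 305 (mod 1763)
4^16 ≡ 305^2 = 93025 ≡ 1349 (mod 1763)
4^32 ≡ 1349^2 = 1819801 ≡ 385 (mod 1763)
4^64 ≡ 385^2 = 148225 ≡ 133 (mod 1763)
4^128 ≡ 133^2 = 17689 ≡ 59 (mod 1763)
4^256 ≡ 59^2 = 3481 ≡ 1718 (mod 1763)
4^512 ≡ 1718^2 = 2951524 ≡ 262 (mod 1763)
4^1024 ≡ 262^2 = 68644 ≡ 1650 (mod 1763)
1762 = 1024 + 512 + 128 + 64 + 32 + 2 in binary powers of 2.
So 4^1762 ≡ 1650 · 262 · 59 · 133 · 385 · 16 ≡ 508 (mod 1763).
Since 508 ≠ 1, base 4 is a Fermat witness: 1763 is composite.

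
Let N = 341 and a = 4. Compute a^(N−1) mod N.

1

4^1 ≡ 4 (mod 341)
4^2 ≡ 4^2 = 16 ≡ 16 (mod 341)
4^4 ≡ 16^2 = 256 ≡ 256 (mod 341)
4^8 ≡ 256^2 = 65536 ≡ 64 (mod 341)
4^16 ≡ 64^2 = 4096 ≡ 4 (mod 341)
4^32 ≡ 4^2 = 16 ≡ 16 (mod 341)
4^64 ≡ 16^2 = 256 ≡ 256 (mod 341)
4^128 ≡ 256^2 = 65536 ≡ 64 (mod 341)
4^256 ≡ 64^2 = 4096 ≡ 4 (mod 341)
340 = 256 + 64 + 16 + 4 in binary powers of 2.
So 4^340 ≡ 4 · 256 · 4 · 256 ≡ 1 (mod 341).
Since the result is 1, base 4 gives no evidence that 341 is composite.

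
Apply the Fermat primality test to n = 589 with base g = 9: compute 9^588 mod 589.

9^1 ≡ 9 (mod 589)
9^2 ≡ 9^2 = 81 ≡ 81 (mod 589)
9^4 ≡ 81^2 = 6561 ≡ 82 (mod 589)
9^8 ≡ 82^2 = 6724 ≡ 245 (mod 589)
9^16 ≡ 245^2 = 60025 ≡ 536 (mod 589)
9^32 ≡ 536^2 = 287296 ≡ 453 (mod 589)
9^64 ≡ 453^2 = 205209 ≡ 237 (mod 589)
9^128 ≡ 237^2 = 56169 ≡ 214 (mod 589)
9^256 ≡ 214^2 = 45796 ≡ 443 (mod 589)
9^512 ≡ 443^2 = 196249 ≡ 112 (mod 589)
588 = 512 + 64 + 8 + 4 in binary powers of 2.
So 9^588 ≡ 112 · 237 · 245 · 82 ≡ 140 (mod 589).
Since 140 ≠ 1, base 9 is a Fermat witness: 589 is composite.

140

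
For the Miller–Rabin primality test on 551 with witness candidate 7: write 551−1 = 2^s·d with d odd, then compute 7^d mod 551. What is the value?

49

551 − 1 = 550 = 2^1 · 275, so d = 275.
7^1 ≡ 7 (mod 551)
7^2 ≡ 7^2 = 49 ≡ 49 (mod 551)
7^4 ≡ 49^2 = 2401 ≡ 197 (mod 551)
7^8 ≡ 197^2 = 38809 ≡ 239 (mod 551)
7^16 ≡ 239^2 = 57121 ≡ 368 (mod 551)
7^32 ≡ 368^2 = 135424 ≡ 429 (mod 551)
7^64 ≡ 429^2 = 184041 ≡ 7 (mod 551)
7^128 ≡ 7^2 = 49 ≡ 49 (mod 551)
7^256 ≡ 49^2 = 2401 ≡ 197 (mod 551)
275 = 256 + 16 + 2 + 1 in binary powers of 2.
So 7^275 ≡ 197 · 368 · 49 · 7 ≡ 49 (mod 551).
Squaring chain: 49; never reaches −1, so base 7 is a Miller–Rabin witness that 551 is composite.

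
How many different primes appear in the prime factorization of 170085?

5

170085 = 3 · 56695
56695 = 5 · 11339
11339 = 17 · 667
667 = 23 · 29
170085 = 3 · 5 · 17 · 23 · 29, which has 5 distinct prime factors.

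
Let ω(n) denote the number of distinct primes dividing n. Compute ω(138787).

138787 = 11^2 · 1147
1147 = 31 · 37
138787 = 11^2 · 31 · 37, which has 3 distinct prime factors.

3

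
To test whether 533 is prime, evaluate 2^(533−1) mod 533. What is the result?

406

2^1 ≡ 2 (mod 533)
2^2 ≡ 2^2 = 4 ≡ 4 (mod 533)
2^4 ≡ 4^2 = 16 ≡ 16 (mod 533)
2^8 ≡ 16^2 = 256 ≡ 256 (mod 533)
2^16 ≡ 256^2 = 65536 ≡ 510 (mod 533)
2^32 ≡ 510^2 = 260100 ≡ 529 (mod 533)
2^64 ≡ 529^2 = 279841 ≡ 16 (mod 533)
2^128 ≡ 16^2 = 256 ≡ 256 (mod 533)
2^256 ≡ 256^2 = 65536 ≡ 510 (mod 533)
2^512 ≡ 510^2 = 260100 ≡ 529 (mod 533)
532 = 512 + 16 + 4 in binary powers of 2.
So 2^532 ≡ 529 · 510 · 16 ≡ 406 (mod 533).
Since 406 ≠ 1, base 2 is a Fermat witness: 533 is composite.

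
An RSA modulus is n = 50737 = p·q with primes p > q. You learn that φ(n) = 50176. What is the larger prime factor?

449

φ(n) = (p−1)(q−1) = n − (p+q) + 1, so p + q = 50737 − 50176 + 1 = 562.
p and q are the roots of t² − 562t + 50737 = 0.
Discriminant: 562² − 4·50737 = 315844 − 202948 = 112896; √112896 = 336.
q = (562 − 336)/2 = 113, p = (562 + 336)/2 = 449.
Check: 113 · 449 = 50737.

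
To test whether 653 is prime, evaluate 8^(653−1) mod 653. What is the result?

1

8^1 ≡ 8 (mod 653)
8^2 ≡ 8^2 = 64 ≡ 64 (mod 653)
8^4 ≡ 64^2 = 4096 ≡ 178 (mod 653)
8^8 ≡ 178^2 = 31684 ≡ 340 (mod 653)
8^16 ≡ 340^2 = 115600 ≡ 19 (mod 653)
8^32 ≡ 19^2 = 361 ≡ 361 (mod 653)
8^64 ≡ 361^2 = 130321 ≡ 374 (mod 653)
8^128 ≡ 374^2 = 139876 ≡ 134 (mod 653)
8^256 ≡ 134^2 = 17956 ≡ 325 (mod 653)
8^512 ≡ 325^2 = 105625 ≡ 492 (mod 653)
652 = 512 + 128 + 8 + 4 in binary powers of 2.
So 8^652 ≡ 492 · 134 · 340 · 178 ≡ 1 (mod 653).
Since the result is 1, base 8 gives no evidence that 653 is composite.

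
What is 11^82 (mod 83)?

1

11^1 ≡ 11 (mod 83)
11^2 ≡ 11^2 = 121 ≡ 38 (mod 83)
11^4 ≡ 38^2 = 1444 ≡ 33 (mod 83)
11^8 ≡ 33^2 = 1089 ≡ 10 (mod 83)
11^16 ≡ 10^2 = 100 ≡ 17 (mod 83)
11^32 ≡ 17^2 = 289 ≡ 40 (mod 83)
11^64 ≡ 40^2 = 1600 ≡ 23 (mod 83)
82 = 64 + 16 + 2 in binary powers of 2.
So 11^82 ≡ 23 · 17 · 38 ≡ 1 (mod 83).
Since the result is 1, base 11 gives no evidence that 83 is composite.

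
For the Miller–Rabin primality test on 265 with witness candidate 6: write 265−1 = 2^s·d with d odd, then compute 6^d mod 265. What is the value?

96

265 − 1 = 264 = 2^3 · 33, so d = 33.
6^1 ≡ 6 (mod 265)
6^2 ≡ 6^2 = 36 ≡ 36 (mod 265)
6^4 ≡ 36^2 = 1296 ≡ 236 (mod 265)
6^8 ≡ 236^2 = 55696 ≡ 46 (mod 265)
6^16 ≡ 46^2 = 2116 ≡ 261 (mod 265)
6^32 ≡ 261^2 = 68121 ≡ 16 (mod 265)
33 = 32 + 1 in binary powers of 2.
So 6^33 ≡ 16 · 6 ≡ 96 (mod 265).
Squaring chain: 96 → 206 → 36; never reaches −1, so base 6 is a Miller–Rabin witness that 265 is composite.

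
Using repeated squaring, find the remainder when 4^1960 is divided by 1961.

1561

4^1 ≡ 4 (mod 1961)
4^2 ≡ 4^2 = 16 ≡ 16 (mod 1961)
4^4 ≡ 16^2 = 256 ≡ 256 (mod 1961)
4^8 ≡ 256^2 = 65536 ≡ 823 (mod 1961)
4^16 ≡ 823^2 = 677329 ≡ 784 (mod 1961)
4^32 ≡ 784^2 = 614656 ≡ 863 (mod 1961)
4^64 ≡ 863^2 = 744769 ≡ 1550 (mod 1961)
4^128 ≡ 1550^2 = 2402500 ≡ 275 (mod 1961)
4^256 ≡ 275^2 = 75625 ≡ 1107 (mod 1961)
4^512 ≡ 1107^2 = 1225449 ≡ 1785 (mod 1961)
4^1024 ≡ 1785^2 = 3186225 ≡ 1561 (mod 1961)
1960 = 1024 + 512 + 256 + 128 + 32 + 8 in binary powers of 2.
So 4^1960 ≡ 1561 · 1785 · 1107 · 275 · 863 · 823 ≡ 1561 (mod 1961).
Since 1561 ≠ 1, base 4 is a Fermat witness: 1961 is composite.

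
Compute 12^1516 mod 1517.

127

12^1 ≡ 12 (mod 1517)
12^2 ≡ 12^2 = 144 ≡ 144 (mod 1517)
12^4 ≡ 144^2 = 20736 ≡ 1015 (mod 1517)
12^8 ≡ 1015^2 = 1030225 ≡ 182 (mod 1517)
12^16 ≡ 182^2 = 33124 ≡ 1267 (mod 1517)
12^32 ≡ 1267^2 = 1605289 ≡ 303 (mod 1517)
12^64 ≡ 303^2 = 91809 ≡ 789 (mod 1517)
12^128 ≡ 789^2 = 622521 ≡ 551 (mod 1517)
12^256 ≡ 551^2 = 303601 ≡ 201 (mod 1517)
12^512 ≡ 201^2 = 40401 ≡ 959 (mod 1517)
12^1024 ≡ 959^2 = 919681 ≡ 379 (mod 1517)
1516 = 1024 + 256 + 128 + 64 + 32 + 8 + 4 in binary powers of 2.
So 12^1516 ≡ 379 · 201 · 551 · 789 · 303 · 182 · 1015 ≡ 127 (mod 1517).
Since 127 ≠ 1, base 12 is a Fermat witness: 1517 is composite.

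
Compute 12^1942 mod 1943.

927

12^1 ≡ 12 (mod 1943)
12^2 ≡ 12^2 = 144 ≡ 144 (mod 1943)
12^4 ≡ 144^2 = 20736 ≡ 1306 (mod 1943)
12^8 ≡ 1306^2 = 1705636 ≡ 1625 (mod 1943)
12^16 ≡ 1625^2 = 2640625 ≡ 88 (mod 1943)
12^32 ≡ 88^2 = 7744 ≡ 1915 (mod 1943)
12^64 ≡ 1915^2 = 3667225 ≡ 784 (mod 1943)
12^128 ≡ 784^2 = 614656 ≡ 668 (mod 1943)
12^256 ≡ 668^2 = 446224 ≡ 1277 (mod 1943)
12^512 ≡ 1277^2 = 1630729 ≡ 552 (mod 1943)
12^1024 ≡ 552^2 = 304704 ≡ 1596 (mod 1943)
1942 = 1024 + 512 + 256 + 128 + 16 + 4 + 2 in binary powers of 2.
So 12^1942 ≡ 1596 · 552 · 1277 · 668 · 88 · 1306 · 144 ≡ 927 (mod 1943).
Since 927 ≠ 1, base 12 is a Fermat witness: 1943 is composite.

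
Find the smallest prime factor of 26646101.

67

26646101 is odd.
Digit sum 26, not divisible by 3.
Ends in 1: not divisible by 5.
7: 26646101 = 7·3806585 + 6
11: 26646101 = 11·2422372 + 9
13: 26646101 = 13·2049700 + 1
17: 26646101 = 17·1567417 + 12
19: 26646101 = 19·1402426 + 7
23: 26646101 = 23·1158526 + 3
29: 26646101 = 29·918831 + 2
31: 26646101 = 31·859551 + 20
37: 26646101 = 37·720164 + 33
41: 26646101 = 41·649904 + 37
43: 26646101 = 43·619676 + 33
47: 26646101 = 47·566938 + 15
53: 26646101 = 53·502756 + 33
59: 26646101 = 59·451628 + 49
61: 26646101 = 61·436821 + 20
67: 26646101 = 67·397703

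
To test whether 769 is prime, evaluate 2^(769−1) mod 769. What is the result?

2^1 ≡ 2 (mod 769)
2^2 ≡ 2^2 = 4 ≡ 4 (mod 769)
2^4 ≡ 4^2 = 16 ≡ 16 (mod 769)
2^8 ≡ 16^2 = 256 ≡ 256 (mod 769)
2^16 ≡ 256^2 = 65536 ≡ 171 (mod 769)
2^32 ≡ 171^2 = 29241 ≡ 19 (mod 769)
2^64 ≡ 19^2 = 361 ≡ 361 (mod 769)
2^128 ≡ 361^2 = 130321 ≡ 360 (mod 769)
2^256 ≡ 360^2 = 129600 ≡ 408 (mod 769)
2^512 ≡ 408^2 = 166464 ≡ 360 (mod 769)
768 = 512 + 256 in binary powers of 2.
So 2^768 ≡ 360 · 408 ≡ 1 (mod 769).
Since the result is 1, base 2 gives no evidence that 769 is composite.

1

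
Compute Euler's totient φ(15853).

Factor: 15853 = 83 · 191.
φ(15853) = (83−1) · (191−1) = 82 · 190 = 15580.

15580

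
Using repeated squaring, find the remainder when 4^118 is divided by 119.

4^1 ≡ 4 (mod 119)
4^2 ≡ 4^2 = 16 ≡ 16 (mod 119)
4^4 ≡ 16^2 = 256 ≡ 18 (mod 119)
4^8 ≡ 18^2 = 324 ≡ 86 (mod 119)
4^16 ≡ 86^2 = 7396 ≡ 18 (mod 119)
4^32 ≡ 18^2 = 324 ≡ 86 (mod 119)
4^64 ≡ 86^2 = 7396 ≡ 18 (mod 119)
118 = 64 + 32 + 16 + 4 + 2 in binary powers of 2.
So 4^118 ≡ 18 · 86 · 18 · 18 · 16 ≡ 67 (mod 119).
Since 67 ≠ 1, base 4 is a Fermat witness: 119 is composite.

67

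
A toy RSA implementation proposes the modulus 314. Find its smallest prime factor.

314 is even: 2 divides it.

2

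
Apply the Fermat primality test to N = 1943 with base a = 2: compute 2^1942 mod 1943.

1430

2^1 ≡ 2 (mod 1943)
2^2 ≡ 2^2 = 4 ≡ 4 (mod 1943)
2^4 ≡ 4^2 = 16 ≡ 16 (mod 1943)
2^8 ≡ 16^2 = 256 ≡ 256 (mod 1943)
2^16 ≡ 256^2 = 65536 ≡ 1417 (mod 1943)
2^32 ≡ 1417^2 = 2007889 ≡ 770 (mod 1943)
2^64 ≡ 770^2 = 592900 ≡ 285 (mod 1943)
2^128 ≡ 285^2 = 81225 ≡ 1562 (mod 1943)
2^256 ≡ 1562^2 = 2439844 ≡ 1379 (mod 1943)
2^512 ≡ 1379^2 = 1901641 ≡ 1387 (mod 1943)
2^1024 ≡ 1387^2 = 1923769 ≡ 199 (mod 1943)
1942 = 1024 + 512 + 256 + 128 + 16 + 4 + 2 in binary powers of 2.
So 2^1942 ≡ 199 · 1387 · 1379 · 1562 · 1417 · 16 · 4 ≡ 1430 (mod 1943).
Since 1430 ≠ 1, base 2 is a Fermat witness: 1943 is composite.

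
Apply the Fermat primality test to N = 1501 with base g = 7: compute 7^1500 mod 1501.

7^1 ≡ 7 (mod 1501)
7^2 ≡ 7^2 = 49 ≡ 49 (mod 1501)
7^4 ≡ 49^2 = 2401 ≡ 900 (mod 1501)
7^8 ≡ 900^2 = 810000 ≡ 961 (mod 1501)
7^16 ≡ 961^2 = 923521 ≡ 406 (mod 1501)
7^32 ≡ 406^2 = 164836 ≡ 1227 (mod 1501)
7^64 ≡ 1227^2 = 1505529 ≡ 26 (mod 1501)
7^128 ≡ 26^2 = 676 ≡ 676 (mod 1501)
7^256 ≡ 676^2 = 456976 ≡ 672 (mod 1501)
7^512 ≡ 672^2 = 451584 ≡ 1284 (mod 1501)
7^1024 ≡ 1284^2 = 1648656 ≡ 558 (mod 1501)
1500 = 1024 + 256 + 128 + 64 + 16 + 8 + 4 in binary powers of 2.
So 7^1500 ≡ 558 · 672 · 676 · 26 · 406 · 961 · 900 ≡ 381 (mod 1501).
Since 381 ≠ 1, base 7 is a Fermat witness: 1501 is composite.

381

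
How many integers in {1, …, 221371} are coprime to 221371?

Factor: 221371 = 31 · 37 · 193.
φ(221371) = (31−1) · (37−1) · (193−1) = 30 · 36 · 192 = 207360.

207360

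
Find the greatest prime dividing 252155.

47

252155 = 5 · 50431
50431 = 29 · 1739
1739 = 37 · 47
47 is prime.
So 252155 = 5 · 29 · 37 · 47; the largest prime factor is 47.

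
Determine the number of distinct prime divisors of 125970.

125970 = 2 · 62985
62985 = 3 · 20995
20995 = 5 · 4199
4199 = 13 · 323
323 = 17 · 19
125970 = 2 · 3 · 5 · 13 · 17 · 19, which has 6 distinct prime factors.

6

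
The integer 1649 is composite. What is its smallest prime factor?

17

1649 is odd.
Digit sum 20, not divisible by 3.
Ends in 9: not divisible by 5.
7: 1649 = 7·235 + 4
11: 1649 = 11·149 + 10
13: 1649 = 13·126 + 11
17: 1649 = 17·97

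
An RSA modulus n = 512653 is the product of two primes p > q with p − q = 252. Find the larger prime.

Since p = q + 252, we have 512653 = q(q + 252), so q² + 252q − 512653 = 0.
Discriminant: 252² + 4·512653 = 63504 + 2050612 = 2114116; √2114116 = 1454.
q = (−252 + 1454)/2 = 601, and p = q + 252 = 853.
Check: 601 · 853 = 512653.

853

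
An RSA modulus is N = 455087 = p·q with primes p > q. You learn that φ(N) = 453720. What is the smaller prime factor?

571

φ(n) = (p−1)(q−1) = n − (p+q) + 1, so p + q = 455087 − 453720 + 1 = 1368.
p and q are the roots of t² − 1368t + 455087 = 0.
Discriminant: 1368² − 4·455087 = 1871424 − 1820348 = 51076; √51076 = 226.
q = (1368 − 226)/2 = 571, p = (1368 + 226)/2 = 797.
Check: 571 · 797 = 455087.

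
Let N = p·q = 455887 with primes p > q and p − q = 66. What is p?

709

Since p = q + 66, we have 455887 = q(q + 66), so q² + 66q − 455887 = 0.
Discriminant: 66² + 4·455887 = 4356 + 1823548 = 1827904; √1827904 = 1352.
q = (−66 + 1352)/2 = 643, and p = q + 66 = 709.
Check: 643 · 709 = 455887.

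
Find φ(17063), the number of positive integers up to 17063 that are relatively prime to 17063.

Factor: 17063 = 113 · 151.
φ(17063) = (113−1) · (151−1) = 112 · 150 = 16800.

16800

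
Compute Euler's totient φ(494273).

451584

Factor: 494273 = 13 · 193 · 197.
φ(494273) = (13−1) · (193−1) · (197−1) = 12 · 192 · 196 = 451584.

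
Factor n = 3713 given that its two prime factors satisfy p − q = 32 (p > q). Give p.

Since p = q + 32, we have 3713 = q(q + 32), so q² + 32q − 3713 = 0.
Discriminant: 32² + 4·3713 = 1024 + 14852 = 15876; √15876 = 126.
q = (−32 + 126)/2 = 47, and p = q + 32 = 79.
Check: 47 · 79 = 3713.

79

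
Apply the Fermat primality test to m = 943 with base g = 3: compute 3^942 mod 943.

3^1 ≡ 3 (mod 943)
3^2 ≡ 3^2 = 9 ≡ 9 (mod 943)
3^4 ≡ 9^2 = 81 ≡ 81 (mod 943)
3^8 ≡ 81^2 = 6561 ≡ 903 (mod 943)
3^16 ≡ 903^2 = 815409 ≡ 657 (mod 943)
3^32 ≡ 657^2 = 431649 ≡ 698 (mod 943)
3^64 ≡ 698^2 = 487204 ≡ 616 (mod 943)
3^128 ≡ 616^2 = 379456 ≡ 370 (mod 943)
3^256 ≡ 370^2 = 136900 ≡ 165 (mod 943)
3^512 ≡ 165^2 = 27225 ≡ 821 (mod 943)
942 = 512 + 256 + 128 + 32 + 8 + 4 + 2 in binary powers of 2.
So 3^942 ≡ 821 · 165 · 370 · 698 · 903 · 81 · 9 ≡ 278 (mod 943).
Since 278 ≠ 1, base 3 is a Fermat witness: 943 is composite.

278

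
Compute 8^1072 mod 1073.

8^1 ≡ 8 (mod 1073)
8^2 ≡ 8^2 = 64 ≡ 64 (mod 1073)
8^4 ≡ 64^2 = 4096 ≡ 877 (mod 1073)
8^8 ≡ 877^2 = 769129 ≡ 861 (mod 1073)
8^16 ≡ 861^2 = 741321 ≡ 951 (mod 1073)
8^32 ≡ 951^2 = 904401 ≡ 935 (mod 1073)
8^64 ≡ 935^2 = 874225 ≡ 803 (mod 1073)
8^128 ≡ 803^2 = 644809 ≡ 1009 (mod 1073)
8^256 ≡ 1009^2 = 1018081 ≡ 877 (mod 1073)
8^512 ≡ 877^2 = 769129 ≡ 861 (mod 1073)
8^1024 ≡ 861^2 = 741321 ≡ 951 (mod 1073)
1072 = 1024 + 32 + 16 in binary powers of 2.
So 8^1072 ≡ 951 · 935 · 951 ≡ 803 (mod 1073).
Since 803 ≠ 1, base 8 is a Fermat witness: 1073 is composite.

803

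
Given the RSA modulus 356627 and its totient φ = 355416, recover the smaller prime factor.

503

φ(n) = (p−1)(q−1) = n − (p+q) + 1, so p + q = 356627 − 355416 + 1 = 1212.
p and q are the roots of t² − 1212t + 356627 = 0.
Discriminant: 1212² − 4·356627 = 1468944 − 1426508 = 42436; √42436 = 206.
q = (1212 − 206)/2 = 503, p = (1212 + 206)/2 = 709.
Check: 503 · 709 = 356627.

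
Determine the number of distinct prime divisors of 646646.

6

646646 = 2 · 323323
323323 = 7 · 46189
46189 = 11 · 4199
4199 = 13 · 323
323 = 17 · 19
646646 = 2 · 7 · 11 · 13 · 17 · 19, which has 6 distinct prime factors.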